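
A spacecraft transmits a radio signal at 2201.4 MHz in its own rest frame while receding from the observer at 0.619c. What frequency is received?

Relativistic Doppler for frequency: f' = f₀ · √((1 − β)/(1 + β)).
f' = 2201.4 × √(0.3810/1.6190) = 2201.4 × 0.48511 ≈ 1067.9 MHz.

1067.9 MHz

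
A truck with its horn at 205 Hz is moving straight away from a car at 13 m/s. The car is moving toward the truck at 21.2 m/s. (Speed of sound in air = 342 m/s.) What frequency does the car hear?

210 Hz

With source receding and observer approaching, f' = f · (v + v_o)/(v + v_s).
f' = 205 × (342 + 21.2)/(342 + 13) = 205 × 363.2/355 ≈ 210 Hz.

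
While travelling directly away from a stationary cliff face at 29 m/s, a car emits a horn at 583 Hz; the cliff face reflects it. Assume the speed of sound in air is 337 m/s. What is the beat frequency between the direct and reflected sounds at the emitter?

92 Hz

The cliff face receives the sound from a moving source: f₁ = f₀ · v/(v + v_e) = 583 × 337/366 ≈ 536.8 Hz.
On the return leg the car is a moving observer: f₂ = f₁ · (v − v_e)/v = 536.8 × 308/337 ≈ 490.6 Hz.
Equivalently f₂ = f₀ · (v − v_e)/(v + v_e).
Beat against the emitted tone: |f₂ − f₀| = 2v_e·f₀/(v + v_e) = 2 × 29 × 583/366 ≈ 92 Hz.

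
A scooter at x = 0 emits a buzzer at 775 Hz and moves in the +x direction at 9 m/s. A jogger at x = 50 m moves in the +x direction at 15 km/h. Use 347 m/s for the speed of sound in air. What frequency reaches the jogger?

786 Hz

15 km/h = 4.167 m/s.
The observer lies on the +x side, so the source is heading toward the observer and the observer is heading away from the source.
With source approaching and observer receding, f' = f · (v − v_o)/(v − v_s).
f' = 775 × (347 − 4.167)/(347 − 9) = 775 × 342.83/338 ≈ 786 Hz.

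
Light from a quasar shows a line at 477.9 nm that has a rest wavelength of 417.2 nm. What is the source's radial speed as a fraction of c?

λ'/λ₀ = 1.1455 > 1 (redshift), so the source is receding.
λ'/λ₀ = √((1 + β)/(1 − β)) for a receding source ⇒ β = (r² − 1)/(r² + 1) with r = λ'/λ₀.
β = (1.3122 − 1)/(1.3122 + 1) ≈ 0.135.

0.135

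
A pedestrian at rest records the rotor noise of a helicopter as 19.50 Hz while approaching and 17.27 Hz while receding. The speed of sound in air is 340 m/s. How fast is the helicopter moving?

f₁/f₂ = (v + v_s)/(v − v_s), so v_s = v · (f₁ − f₂)/(f₁ + f₂).
v_s = 340 × (19.50 − 17.27)/(19.50 + 17.27) = 340 × 2.23/36.77 ≈ 20.6 m/s.

20.6 m/s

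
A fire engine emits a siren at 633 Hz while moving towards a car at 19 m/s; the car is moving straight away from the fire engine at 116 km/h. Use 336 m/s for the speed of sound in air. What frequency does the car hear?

116 km/h = 32.22 m/s.
With source approaching and observer receding, f' = f · (v − v_o)/(v − v_s).
f' = 633 × (336 − 32.22)/(336 − 19) = 633 × 303.78/317 ≈ 607 Hz.

607 Hz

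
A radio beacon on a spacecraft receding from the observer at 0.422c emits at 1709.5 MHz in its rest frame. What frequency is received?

1089.9 MHz

Relativistic Doppler for frequency: f' = f₀ · √((1 − β)/(1 + β)).
f' = 1709.5 × √(0.5780/1.4220) = 1709.5 × 0.63755 ≈ 1089.9 MHz.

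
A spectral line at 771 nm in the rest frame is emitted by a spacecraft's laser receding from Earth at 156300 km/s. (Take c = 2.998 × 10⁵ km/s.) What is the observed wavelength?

β = v/c = 156300/299800 = 0.5213.
Relativistic Doppler for wavelength: λ' = λ₀ · √((1 + β)/(1 − β)).
λ' = 771 × √(1.5213/0.4787) = 771 × 1.78281 ≈ 1374.5 nm.

1374.5 nm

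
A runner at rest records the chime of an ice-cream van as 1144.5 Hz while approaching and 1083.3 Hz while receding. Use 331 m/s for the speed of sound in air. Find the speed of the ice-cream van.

f₁/f₂ = (v + v_s)/(v − v_s), so v_s = v · (f₁ − f₂)/(f₁ + f₂).
v_s = 331 × (1144.5 − 1083.3)/(1144.5 + 1083.3) = 331 × 61.2/2227.8 ≈ 9.1 m/s.

9.1 m/s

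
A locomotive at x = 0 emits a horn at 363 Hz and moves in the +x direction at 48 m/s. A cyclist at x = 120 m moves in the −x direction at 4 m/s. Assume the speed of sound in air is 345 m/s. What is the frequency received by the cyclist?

The observer lies on the +x side, so the source is heading toward the observer and the observer is heading toward the source.
Both move, so f' = f · (v + v_o)/(v − v_s).
f' = 363 × (345 + 4)/(345 − 48) = 363 × 349/297 ≈ 427 Hz.

427 Hz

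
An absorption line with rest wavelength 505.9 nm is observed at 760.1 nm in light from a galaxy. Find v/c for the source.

λ'/λ₀ = 1.5025 > 1 (redshift), so the source is receding.
λ'/λ₀ = √((1 + β)/(1 − β)) for a receding source ⇒ β = (r² − 1)/(r² + 1) with r = λ'/λ₀.
β = (2.2574 − 1)/(2.2574 + 1) ≈ 0.386.

0.386c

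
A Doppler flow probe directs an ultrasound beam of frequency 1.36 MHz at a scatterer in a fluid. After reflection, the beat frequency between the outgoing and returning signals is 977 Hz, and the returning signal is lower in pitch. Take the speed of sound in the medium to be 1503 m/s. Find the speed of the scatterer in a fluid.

0.54 m/s

Double Doppler shift off a moving reflector: f₂ = f₀ · (v + u)/(v − u) (u > 0 toward emitter).
Returning signal is lower, so f₂ = f₀ − Δf = 1360000 − 977 = 1359023 Hz.
Rearranging, u = v · (f₂ − f₀)/(f₂ + f₀) = 1503 × -977/2719023 ≈ -0.54 m/s.
So the scatterer in a fluid is moving at 0.54 m/s away from the emitter.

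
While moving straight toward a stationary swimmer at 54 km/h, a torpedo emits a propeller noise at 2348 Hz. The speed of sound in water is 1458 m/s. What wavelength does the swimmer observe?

61.5 cm

54 km/h = 15 m/s.
Only the source moves, toward the listener, so f' = f · v/(v − v_s).
f' = 2348 × 1458/(1458 − 15) ≈ 2372 Hz.
λ' = v/f' = 1458/2372.41 ≈ 61.5 cm.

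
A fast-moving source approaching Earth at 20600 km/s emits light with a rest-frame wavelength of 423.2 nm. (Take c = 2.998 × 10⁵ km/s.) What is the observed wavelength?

395.1 nm

β = v/c = 20600/299800 = 0.0687.
Relativistic Doppler for wavelength: λ' = λ₀ · √((1 − β)/(1 + β)).
λ' = 423.2 × √(0.9313/1.0687) = 423.2 × 0.93349 ≈ 395.1 nm.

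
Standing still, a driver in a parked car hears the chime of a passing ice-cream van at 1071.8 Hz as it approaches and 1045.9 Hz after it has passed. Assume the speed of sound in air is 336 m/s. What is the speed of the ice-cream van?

f₁/f₂ = (v + v_s)/(v − v_s), so v_s = v · (f₁ − f₂)/(f₁ + f₂).
v_s = 336 × (1071.8 − 1045.9)/(1071.8 + 1045.9) = 336 × 25.9/2117.7 ≈ 4.1 m/s.

4.1 m/s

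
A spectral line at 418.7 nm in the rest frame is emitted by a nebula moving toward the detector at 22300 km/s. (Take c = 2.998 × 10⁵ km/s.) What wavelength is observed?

β = v/c = 22300/299800 = 0.0744.
Relativistic Doppler for wavelength: λ' = λ₀ · √((1 − β)/(1 + β)).
λ' = 418.7 × √(0.9256/1.0744) = 418.7 × 0.92819 ≈ 388.6 nm.

388.6 nm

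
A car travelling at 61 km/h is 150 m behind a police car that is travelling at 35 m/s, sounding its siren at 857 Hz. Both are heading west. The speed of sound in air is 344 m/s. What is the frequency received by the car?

61 km/h = 16.94 m/s.
The car is behind, so the police car is moving away from it while the car is moving toward the police car.
With source receding and observer approaching, f' = f · (v + v_o)/(v + v_s).
f' = 857 × (344 + 16.94)/(344 + 35) = 857 × 360.94/379 ≈ 816 Hz.

816 Hz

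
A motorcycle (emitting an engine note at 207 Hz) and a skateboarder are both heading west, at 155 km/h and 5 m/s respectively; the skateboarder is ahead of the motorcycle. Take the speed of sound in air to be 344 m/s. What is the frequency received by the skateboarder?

155 km/h = 43.06 m/s.
The skateboarder is ahead, so the motorcycle is moving toward it while the skateboarder is moving away from the motorcycle.
General Doppler shift: f' = f · (v − v_o)/(v − v_s).
f' = 207 × (344 − 5)/(344 − 43.06) = 207 × 339/300.94 ≈ 233 Hz.

233 Hz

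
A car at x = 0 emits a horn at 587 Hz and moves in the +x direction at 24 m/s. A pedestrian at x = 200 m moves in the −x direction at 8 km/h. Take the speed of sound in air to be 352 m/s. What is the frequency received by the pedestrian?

634 Hz

8 km/h = 2.222 m/s.
The observer lies on the +x side, so the source is heading toward the observer and the observer is heading toward the source.
With source approaching and observer approaching, f' = f · (v + v_o)/(v − v_s).
f' = 587 × (352 + 2.222)/(352 − 24) = 587 × 354.22/328 ≈ 634 Hz.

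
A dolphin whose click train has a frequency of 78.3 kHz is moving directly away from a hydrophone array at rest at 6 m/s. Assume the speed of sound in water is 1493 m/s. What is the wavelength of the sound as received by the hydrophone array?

1.9 cm

Moving source, stationary observer: f' = f · v/(v + v_s) since the source is receding.
f' = 78.3 × 1493/(1493 + 6) ≈ 78.0 kHz.
λ' = v/f' = 1493/77986.6 ≈ 1.9 cm.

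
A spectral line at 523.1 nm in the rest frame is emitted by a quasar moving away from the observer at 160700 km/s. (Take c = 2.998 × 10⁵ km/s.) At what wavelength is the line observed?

β = v/c = 160700/299800 = 0.5360.
Relativistic Doppler for wavelength: λ' = λ₀ · √((1 + β)/(1 − β)).
λ' = 523.1 × √(1.5360/0.4640) = 523.1 × 1.81950 ≈ 951.8 nm.

951.8 nm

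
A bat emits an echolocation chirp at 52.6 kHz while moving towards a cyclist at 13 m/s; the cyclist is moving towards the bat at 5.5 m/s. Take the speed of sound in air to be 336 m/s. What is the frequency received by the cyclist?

Both move, so f' = f · (v + v_o)/(v − v_s).
f' = 52.6 × (336 + 5.5)/(336 − 13) = 52.6 × 341.5/323 ≈ 55.6 kHz.

55.6 kHz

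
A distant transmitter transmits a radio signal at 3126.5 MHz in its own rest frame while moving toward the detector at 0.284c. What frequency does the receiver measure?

Relativistic Doppler for frequency: f' = f₀ · √((1 + β)/(1 − β)).
f' = 3126.5 × √(1.2840/0.7160) = 3126.5 × 1.33914 ≈ 4186.8 MHz.

4186.8 MHz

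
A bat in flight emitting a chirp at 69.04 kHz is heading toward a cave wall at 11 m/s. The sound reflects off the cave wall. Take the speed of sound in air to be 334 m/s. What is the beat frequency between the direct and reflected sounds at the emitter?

4702 Hz

The cave wall receives the sound from a moving source: f₁ = f₀ · v/(v − v_e) = 69.04 × 334/323 ≈ 71.39 kHz.
On the return leg the bat in flight is a moving observer: f₂ = f₁ · (v + v_e)/v = 71.39 × 345/334 ≈ 73.74 kHz.
Beat against the emitted tone (with f₀ = 69040 Hz): |f₂ − f₀| = 2v_e·f₀/(v − v_e) = 2 × 11 × 69040/323 ≈ 4702 Hz.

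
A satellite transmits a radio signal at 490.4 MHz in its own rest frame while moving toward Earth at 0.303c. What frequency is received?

Relativistic Doppler for frequency: f' = f₀ · √((1 + β)/(1 − β)).
f' = 490.4 × √(1.3030/0.6970) = 490.4 × 1.36727 ≈ 670.5 MHz.

670.5 MHz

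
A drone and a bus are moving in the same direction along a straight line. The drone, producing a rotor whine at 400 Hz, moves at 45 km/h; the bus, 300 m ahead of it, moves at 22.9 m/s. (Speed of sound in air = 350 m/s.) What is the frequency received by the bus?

45 km/h = 12.5 m/s.
The bus is ahead, so the drone is moving toward it while the bus is moving away from the drone.
With source approaching and observer receding, f' = f · (v − v_o)/(v − v_s).
f' = 400 × (350 − 22.9)/(350 − 12.5) = 400 × 327.1/337.5 ≈ 388 Hz.

388 Hz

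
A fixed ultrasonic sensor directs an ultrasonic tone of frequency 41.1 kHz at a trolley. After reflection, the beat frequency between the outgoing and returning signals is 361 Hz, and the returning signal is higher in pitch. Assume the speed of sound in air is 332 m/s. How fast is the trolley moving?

Double Doppler shift off a moving reflector: f₂ = f₀ · (v + u)/(v − u) (u > 0 toward emitter).
Returning signal is higher, so f₂ = f₀ + Δf = 41100 + 361 = 41461 Hz.
Rearranging, u = v · (f₂ − f₀)/(f₂ + f₀) = 332 × 361/82561 ≈ 1.45 m/s.
So the trolley is moving at 1.45 m/s toward the emitter.

1.45 m/s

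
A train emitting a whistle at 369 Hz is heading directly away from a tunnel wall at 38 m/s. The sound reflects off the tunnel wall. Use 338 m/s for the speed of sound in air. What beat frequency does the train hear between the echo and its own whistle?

The tunnel wall receives the sound from a moving source: f₁ = f₀ · v/(v + v_e) = 369 × 338/376 ≈ 331.7 Hz.
On the return leg the train is a moving observer: f₂ = f₁ · (v − v_e)/v = 331.7 × 300/338 ≈ 294.4 Hz.
Beat against the emitted tone: |f₂ − f₀| = 2v_e·f₀/(v + v_e) = 2 × 38 × 369/376 ≈ 75 Hz.

75 Hz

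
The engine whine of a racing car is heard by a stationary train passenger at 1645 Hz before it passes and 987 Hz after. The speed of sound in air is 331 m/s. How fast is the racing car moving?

83 m/s

f₁/f₂ = (v + v_s)/(v − v_s), so v_s = v · (f₁ − f₂)/(f₁ + f₂).
v_s = 331 × (1645 − 987)/(1645 + 987) = 331 × 658/2632 ≈ 83 m/s.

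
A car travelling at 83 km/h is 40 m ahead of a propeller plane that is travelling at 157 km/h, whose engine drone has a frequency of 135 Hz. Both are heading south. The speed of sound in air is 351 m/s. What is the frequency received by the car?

157 km/h = 43.61 m/s; 83 km/h = 23.06 m/s.
The car is ahead, so the propeller plane is moving toward it while the car is moving away from the propeller plane.
With source approaching and observer receding, f' = f · (v − v_o)/(v − v_s).
f' = 135 × (351 − 23.06)/(351 − 43.61) = 135 × 327.94/307.39 ≈ 144 Hz.

144 Hz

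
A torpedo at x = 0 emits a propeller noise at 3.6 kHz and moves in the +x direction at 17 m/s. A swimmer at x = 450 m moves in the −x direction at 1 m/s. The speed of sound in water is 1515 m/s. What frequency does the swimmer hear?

3.64 kHz

The observer lies on the +x side, so the source is heading toward the observer and the observer is heading toward the source.
Both move, so f' = f · (v + v_o)/(v − v_s).
f' = 3.6 × (1515 + 1)/(1515 − 17) = 3.6 × 1516/1498 ≈ 3.64 kHz.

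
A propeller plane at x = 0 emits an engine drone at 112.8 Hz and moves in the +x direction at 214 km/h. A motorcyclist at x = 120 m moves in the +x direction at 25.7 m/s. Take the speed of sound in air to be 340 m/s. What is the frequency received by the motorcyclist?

126 Hz

214 km/h = 59.44 m/s.
The observer lies on the +x side, so the source is heading toward the observer and the observer is heading away from the source.
Both move, so f' = f · (v − v_o)/(v − v_s).
f' = 112.8 × (340 − 25.7)/(340 − 59.44) = 112.8 × 314.3/280.56 ≈ 126 Hz.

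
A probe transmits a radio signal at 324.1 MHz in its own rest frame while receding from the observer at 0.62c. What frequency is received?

Relativistic Doppler for frequency: f' = f₀ · √((1 − β)/(1 + β)).
f' = 324.1 × √(0.3800/1.6200) = 324.1 × 0.48432 ≈ 157.0 MHz.

157.0 MHz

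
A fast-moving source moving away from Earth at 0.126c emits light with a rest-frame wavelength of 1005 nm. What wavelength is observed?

1140.7 nm

Relativistic Doppler for wavelength: λ' = λ₀ · √((1 + β)/(1 − β)).
λ' = 1005 × √(1.1260/0.8740) = 1005 × 1.13505 ≈ 1140.7 nm.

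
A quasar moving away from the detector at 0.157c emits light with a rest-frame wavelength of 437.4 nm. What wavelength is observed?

Relativistic Doppler for wavelength: λ' = λ₀ · √((1 + β)/(1 − β)).
λ' = 437.4 × √(1.1570/0.8430) = 437.4 × 1.17153 ≈ 512.4 nm.

512.4 nm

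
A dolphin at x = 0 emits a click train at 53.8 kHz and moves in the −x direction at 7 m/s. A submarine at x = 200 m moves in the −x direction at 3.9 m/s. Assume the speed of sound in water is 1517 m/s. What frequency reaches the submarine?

The observer lies on the +x side, so the source is heading away from the observer and the observer is heading toward the source.
Both move, so f' = f · (v + v_o)/(v + v_s).
f' = 53.8 × (1517 + 3.9)/(1517 + 7) = 53.8 × 1520.9/1524 ≈ 53.7 kHz.

53.7 kHz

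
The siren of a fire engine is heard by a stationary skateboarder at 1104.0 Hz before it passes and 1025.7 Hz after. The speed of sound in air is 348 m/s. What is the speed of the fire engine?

f₁/f₂ = (v + v_s)/(v − v_s), so v_s = v · (f₁ − f₂)/(f₁ + f₂).
v_s = 348 × (1104.0 − 1025.7)/(1104.0 + 1025.7) = 348 × 78.3/2129.7 ≈ 12.8 m/s.

12.8 m/s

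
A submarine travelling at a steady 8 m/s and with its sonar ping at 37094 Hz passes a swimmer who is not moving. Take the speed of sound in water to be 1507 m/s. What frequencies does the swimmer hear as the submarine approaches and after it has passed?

Approaching: f₁ = f · v/(v − v_s) = 37094 × 1507/1499 ≈ 37292 Hz.
Receding: f₂ = f · v/(v + v_s) = 37094 × 1507/1515 ≈ 36898 Hz.

37292 Hz approaching; 36898 Hz receding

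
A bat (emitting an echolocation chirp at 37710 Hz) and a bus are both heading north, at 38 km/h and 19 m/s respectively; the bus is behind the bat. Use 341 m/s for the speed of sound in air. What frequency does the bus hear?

38616 Hz

38 km/h = 10.56 m/s.
The bus is behind, so the bat is moving away from it while the bus is moving toward the bat.
General Doppler shift: f' = f · (v + v_o)/(v + v_s).
f' = 37710 × (341 + 19)/(341 + 10.56) = 37710 × 360/351.56 ≈ 38616 Hz.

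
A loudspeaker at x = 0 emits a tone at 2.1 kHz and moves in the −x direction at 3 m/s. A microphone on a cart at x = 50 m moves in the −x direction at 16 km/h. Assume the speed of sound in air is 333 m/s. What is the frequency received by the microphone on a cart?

16 km/h = 4.444 m/s.
The observer lies on the +x side, so the source is heading away from the observer and the observer is heading toward the source.
General Doppler shift: f' = f · (v + v_o)/(v + v_s).
f' = 2.1 × (333 + 4.444)/(333 + 3) = 2.1 × 337.44/336 ≈ 2.11 kHz.

2.11 kHz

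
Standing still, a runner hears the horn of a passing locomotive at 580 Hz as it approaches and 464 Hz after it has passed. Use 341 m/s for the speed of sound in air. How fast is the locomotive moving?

38 m/s

f₁/f₂ = (v + v_s)/(v − v_s), so v_s = v · (f₁ − f₂)/(f₁ + f₂).
v_s = 341 × (580 − 464)/(580 + 464) = 341 × 116/1044 ≈ 38 m/s.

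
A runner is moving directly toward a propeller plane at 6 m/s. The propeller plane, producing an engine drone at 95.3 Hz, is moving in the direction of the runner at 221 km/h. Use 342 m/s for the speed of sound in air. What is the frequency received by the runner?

221 km/h = 61.39 m/s.
Both move, so f' = f · (v + v_o)/(v − v_s).
f' = 95.3 × (342 + 6)/(342 − 61.39) = 95.3 × 348/280.61 ≈ 118 Hz.

118 Hz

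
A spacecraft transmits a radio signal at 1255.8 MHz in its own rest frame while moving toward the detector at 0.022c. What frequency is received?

1283.7 MHz

Relativistic Doppler for frequency: f' = f₀ · √((1 + β)/(1 − β)).
f' = 1255.8 × √(1.0220/0.9780) = 1255.8 × 1.02225 ≈ 1283.7 MHz.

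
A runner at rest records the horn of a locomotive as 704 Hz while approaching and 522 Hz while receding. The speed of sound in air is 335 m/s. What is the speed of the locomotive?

50 m/s

f₁/f₂ = (v + v_s)/(v − v_s), so v_s = v · (f₁ − f₂)/(f₁ + f₂).
v_s = 335 × (704 − 522)/(704 + 522) = 335 × 182/1226 ≈ 50 m/s.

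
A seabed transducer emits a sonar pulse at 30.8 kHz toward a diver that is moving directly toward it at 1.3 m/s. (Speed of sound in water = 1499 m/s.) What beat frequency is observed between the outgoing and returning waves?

At the diver (a moving observer), f₁ = f₀ · (v + u)/v = 30.8 × 1500.3/1499 ≈ 30.8267 kHz.
The reflection then acts as a moving source: f₂ = f₁ · v/(v − u) ≈ 30.8535 kHz.
Equivalently f₂ = f₀ · (v + u)/(v − u).
Beat frequency (with f₀ = 30800 Hz): |f₂ − f₀| = 2u·f₀/(v − u) = 2 × 1.3 × 30800/1497.7 ≈ 53.5 Hz.

53.5 Hz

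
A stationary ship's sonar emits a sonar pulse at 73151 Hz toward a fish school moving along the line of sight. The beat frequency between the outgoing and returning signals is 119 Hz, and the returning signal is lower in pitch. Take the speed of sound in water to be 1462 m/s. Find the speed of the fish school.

1.19 m/s

Double Doppler shift off a moving reflector: f₂ = f₀ · (v + u)/(v − u) (u > 0 toward emitter).
Returning signal is lower, so f₂ = f₀ − Δf = 73151 − 119 = 73032 Hz.
Rearranging, u = v · (f₂ − f₀)/(f₂ + f₀) = 1462 × -119/146183 ≈ -1.19 m/s.
So the fish school is moving at 1.19 m/s away from the emitter.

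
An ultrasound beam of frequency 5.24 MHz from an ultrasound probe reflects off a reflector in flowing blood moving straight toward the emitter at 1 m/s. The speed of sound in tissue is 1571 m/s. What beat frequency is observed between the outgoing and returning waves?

The reflector in flowing blood first receives the wave as a moving observer: f₁ = f₀ · (v + u)/v = 5.24 × (1571 + 1)/1571 ≈ 5.24334 MHz.
On reflection it acts as a source moving toward the stationary detector: f₂ = f₁ · v/(v − u) = 5.24334 × 1571/1570 ≈ 5.24668 MHz.
Beat frequency (with f₀ = 5240000 Hz): |f₂ − f₀| = 2u·f₀/(v − u) = 2 × 1 × 5240000/1570 ≈ 6675 Hz.

6675 Hz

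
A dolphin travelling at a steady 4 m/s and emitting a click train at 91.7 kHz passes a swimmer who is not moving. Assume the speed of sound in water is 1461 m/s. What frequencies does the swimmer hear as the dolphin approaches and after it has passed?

92.0 kHz approaching; 91.4 kHz receding

Approaching: f₁ = f · v/(v − v_s) = 91.7 × 1461/1457 ≈ 92.0 kHz.
Receding: f₂ = f · v/(v + v_s) = 91.7 × 1461/1465 ≈ 91.4 kHz.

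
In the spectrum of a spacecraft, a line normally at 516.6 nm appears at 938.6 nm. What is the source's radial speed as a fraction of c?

0.535c

λ'/λ₀ = 1.8169 > 1 (redshift), so the source is receding.
λ'/λ₀ = √((1 + β)/(1 − β)) for a receding source ⇒ β = (r² − 1)/(r² + 1) with r = λ'/λ₀.
β = (3.3011 − 1)/(3.3011 + 1) ≈ 0.535.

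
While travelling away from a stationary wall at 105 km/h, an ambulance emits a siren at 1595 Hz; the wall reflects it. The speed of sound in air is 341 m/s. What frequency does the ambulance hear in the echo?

105 km/h = 29.17 m/s.
The wall receives the sound from a moving source: f₁ = f₀ · v/(v + v_e) = 1595 × 341/370.17 ≈ 1469 Hz.
On the return leg the ambulance is a moving observer: f₂ = f₁ · (v − v_e)/v = 1469 × 311.83/341 ≈ 1344 Hz.

1344 Hz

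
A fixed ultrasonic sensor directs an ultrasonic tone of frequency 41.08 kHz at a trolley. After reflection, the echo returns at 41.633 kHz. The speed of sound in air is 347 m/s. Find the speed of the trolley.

2.32 m/s

Double Doppler shift off a moving reflector: f₂ = f₀ · (v + u)/(v − u) (u > 0 toward emitter).
Rearranging, u = v · (f₂ − f₀)/(f₂ + f₀) = 347 × 0.553/82.713 ≈ 2.32 m/s.
So the trolley is moving at 2.32 m/s toward the emitter.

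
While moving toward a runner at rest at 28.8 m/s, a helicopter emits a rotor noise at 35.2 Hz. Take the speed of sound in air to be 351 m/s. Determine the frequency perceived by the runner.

38.3 Hz

Only the source moves, toward the listener, so f' = f · v/(v − v_s).
f' = 35.2 × 351/(351 − 28.8) = 35.2 × 351/322.2 ≈ 38.3 Hz.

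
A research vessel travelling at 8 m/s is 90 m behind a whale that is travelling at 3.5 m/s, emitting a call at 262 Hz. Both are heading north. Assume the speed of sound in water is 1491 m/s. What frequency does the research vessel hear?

The research vessel is behind, so the whale is moving away from it while the research vessel is moving toward the whale.
General Doppler shift: f' = f · (v + v_o)/(v + v_s).
f' = 262 × (1491 + 8)/(1491 + 3.5) = 262 × 1499/1494.5 ≈ 263 Hz.

263 Hz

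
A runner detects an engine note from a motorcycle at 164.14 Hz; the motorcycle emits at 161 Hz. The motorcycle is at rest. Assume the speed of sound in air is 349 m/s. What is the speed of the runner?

6.8 m/s

f' > f, so the runner is approaching.
f' = f · (v + v_o)/v ⇒ v_o = v · |f'/f − 1|.
v_o = 349 × |164.14/161 − 1| = 349 × 0.0195 ≈ 6.8 m/s.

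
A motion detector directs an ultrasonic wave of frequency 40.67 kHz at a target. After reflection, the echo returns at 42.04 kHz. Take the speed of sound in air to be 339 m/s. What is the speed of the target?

5.6 m/s

Double Doppler shift off a moving reflector: f₂ = f₀ · (v + u)/(v − u) (u > 0 toward emitter).
Rearranging, u = v · (f₂ − f₀)/(f₂ + f₀) = 339 × 1.37/82.71 ≈ 5.6 m/s.
So the target is moving at 5.6 m/s toward the emitter.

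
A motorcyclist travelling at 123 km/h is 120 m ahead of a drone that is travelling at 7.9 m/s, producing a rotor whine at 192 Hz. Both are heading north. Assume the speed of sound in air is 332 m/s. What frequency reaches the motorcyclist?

123 km/h = 34.17 m/s.
The motorcyclist is ahead, so the drone is moving toward it while the motorcyclist is moving away from the drone.
General Doppler shift: f' = f · (v − v_o)/(v − v_s).
f' = 192 × (332 − 34.17)/(332 − 7.9) = 192 × 297.83/324.1 ≈ 176 Hz.

176 Hz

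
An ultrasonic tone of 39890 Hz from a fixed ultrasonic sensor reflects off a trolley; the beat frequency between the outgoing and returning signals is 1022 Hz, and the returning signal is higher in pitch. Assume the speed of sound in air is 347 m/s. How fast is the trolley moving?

Double Doppler shift off a moving reflector: f₂ = f₀ · (v + u)/(v − u) (u > 0 toward emitter).
Returning signal is higher, so f₂ = f₀ + Δf = 39890 + 1022 = 40912 Hz.
Rearranging, u = v · (f₂ − f₀)/(f₂ + f₀) = 347 × 1022/80802 ≈ 4.4 m/s.
So the trolley is moving at 4.4 m/s toward the emitter.

4.4 m/s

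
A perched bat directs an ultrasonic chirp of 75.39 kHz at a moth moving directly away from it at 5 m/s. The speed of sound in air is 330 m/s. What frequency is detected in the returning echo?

At the moth (a moving observer), f₁ = f₀ · (v − u)/v = 75.39 × 325/330 ≈ 74.2 kHz.
On reflection it acts as a source moving away from the stationary detector: f₂ = f₁ · v/(v + u) = 74.2 × 330/335 ≈ 73.1 kHz.
Equivalently f₂ = f₀ · (v − u)/(v + u).

73.1 kHz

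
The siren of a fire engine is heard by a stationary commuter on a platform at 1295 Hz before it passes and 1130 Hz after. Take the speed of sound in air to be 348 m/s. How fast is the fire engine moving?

f₁/f₂ = (v + v_s)/(v − v_s), so v_s = v · (f₁ − f₂)/(f₁ + f₂).
v_s = 348 × (1295 − 1130)/(1295 + 1130) = 348 × 165/2425 ≈ 23.7 m/s.

23.7 m/s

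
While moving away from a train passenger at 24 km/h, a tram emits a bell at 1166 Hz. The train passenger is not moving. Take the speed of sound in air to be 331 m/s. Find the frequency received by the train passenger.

1143 Hz

24 km/h = 6.667 m/s.
Only the source moves, away from the listener, so f' = f · v/(v + v_s).
f' = 1166 × 331/(331 + 6.667) = 1166 × 331/337.7 ≈ 1143 Hz.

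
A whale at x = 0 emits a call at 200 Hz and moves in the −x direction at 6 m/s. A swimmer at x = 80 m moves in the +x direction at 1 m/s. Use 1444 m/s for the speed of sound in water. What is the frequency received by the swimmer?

199 Hz

The observer lies on the +x side, so the source is heading away from the observer and the observer is heading away from the source.
With source receding and observer receding, f' = f · (v − v_o)/(v + v_s).
f' = 200 × (1444 − 1)/(1444 + 6) = 200 × 1443/1450 ≈ 199 Hz.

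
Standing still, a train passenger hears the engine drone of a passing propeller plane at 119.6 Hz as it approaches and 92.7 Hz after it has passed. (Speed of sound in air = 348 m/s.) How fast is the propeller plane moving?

44 m/s

f₁/f₂ = (v + v_s)/(v − v_s), so v_s = v · (f₁ − f₂)/(f₁ + f₂).
v_s = 348 × (119.6 − 92.7)/(119.6 + 92.7) = 348 × 26.9/212.3 ≈ 44 m/s.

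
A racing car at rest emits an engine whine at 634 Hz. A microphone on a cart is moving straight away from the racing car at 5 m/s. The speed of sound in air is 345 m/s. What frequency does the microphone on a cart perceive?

625 Hz

Moving observer, stationary source: f' = f · (v − v_o)/v.
f' = 634 × (345 − 5)/345 = 634 × 340/345 ≈ 625 Hz.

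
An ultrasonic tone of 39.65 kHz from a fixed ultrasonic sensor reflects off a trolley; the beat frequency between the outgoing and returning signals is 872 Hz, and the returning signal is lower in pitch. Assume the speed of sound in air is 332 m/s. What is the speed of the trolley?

3.7 m/s

Double Doppler shift off a moving reflector: f₂ = f₀ · (v + u)/(v − u) (u > 0 toward emitter).
Returning signal is lower, so f₂ = f₀ − Δf = 39650 − 872 = 38778 Hz.
Rearranging, u = v · (f₂ − f₀)/(f₂ + f₀) = 332 × -872/78428 ≈ -3.7 m/s.
So the trolley is moving at 3.7 m/s away from the emitter.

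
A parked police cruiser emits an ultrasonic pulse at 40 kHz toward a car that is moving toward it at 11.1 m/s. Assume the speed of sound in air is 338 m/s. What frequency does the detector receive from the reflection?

The car first receives the wave as a moving observer: f₁ = f₀ · (v + u)/v = 40 × (338 + 11.1)/338 ≈ 41.3 kHz.
On reflection it acts as a source moving toward the stationary detector: f₂ = f₁ · v/(v − u) = 41.3 × 338/326.9 ≈ 42.7 kHz.

42.7 kHz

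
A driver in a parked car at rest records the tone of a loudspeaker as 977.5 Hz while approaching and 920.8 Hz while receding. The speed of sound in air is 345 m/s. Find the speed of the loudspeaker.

f₁/f₂ = (v + v_s)/(v − v_s), so v_s = v · (f₁ − f₂)/(f₁ + f₂).
v_s = 345 × (977.5 − 920.8)/(977.5 + 920.8) = 345 × 56.7/1898.3 ≈ 10.3 m/s.

10.3 m/s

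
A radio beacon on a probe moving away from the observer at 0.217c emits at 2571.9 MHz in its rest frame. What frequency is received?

Relativistic Doppler for frequency: f' = f₀ · √((1 − β)/(1 + β)).
f' = 2571.9 × √(0.7830/1.2170) = 2571.9 × 0.80211 ≈ 2063.0 MHz.

2063.0 MHz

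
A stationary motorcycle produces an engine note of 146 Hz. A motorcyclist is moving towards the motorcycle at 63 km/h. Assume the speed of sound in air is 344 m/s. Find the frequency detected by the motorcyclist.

153 Hz

63 km/h = 17.5 m/s.
Only the observer moves, toward the source, so f' = f · (v + v_o)/v.
f' = 146 × (344 + 17.5)/344 = 146 × 361.5/344 ≈ 153 Hz.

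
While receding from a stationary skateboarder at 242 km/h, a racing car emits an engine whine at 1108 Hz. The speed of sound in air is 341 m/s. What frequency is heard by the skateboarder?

242 km/h = 67.22 m/s.
With the source moving away from a stationary observer, f' = f · v/(v + v_s).
f' = 1108 × 341/(341 + 67.22) = 1108 × 341/408.2 ≈ 926 Hz.

926 Hz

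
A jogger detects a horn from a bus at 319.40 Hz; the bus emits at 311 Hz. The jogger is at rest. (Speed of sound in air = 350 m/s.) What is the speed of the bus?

9.2 m/s

f' > f, so the bus is approaching.
f' = f · v/(v − v_s) ⇒ v_s = v · |1 − f/f'|.
v_s = 350 × |1 − 311/319.40| = 350 × 0.0263 ≈ 9.2 m/s.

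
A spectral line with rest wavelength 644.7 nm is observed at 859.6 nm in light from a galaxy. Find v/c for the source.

0.280c

λ'/λ₀ = 1.3333 > 1 (redshift), so the source is receding.
λ'/λ₀ = √((1 + β)/(1 − β)) for a receding source ⇒ β = (r² − 1)/(r² + 1) with r = λ'/λ₀.
β = (1.7778 − 1)/(1.7778 + 1) ≈ 0.280.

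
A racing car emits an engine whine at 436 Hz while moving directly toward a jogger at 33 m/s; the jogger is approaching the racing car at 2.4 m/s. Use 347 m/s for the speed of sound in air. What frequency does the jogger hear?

485 Hz

Both move, so f' = f · (v + v_o)/(v − v_s).
f' = 436 × (347 + 2.4)/(347 − 33) = 436 × 349.4/314 ≈ 485 Hz.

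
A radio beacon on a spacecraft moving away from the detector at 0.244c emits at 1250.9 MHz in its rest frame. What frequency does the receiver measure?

Relativistic Doppler for frequency: f' = f₀ · √((1 − β)/(1 + β)).
f' = 1250.9 × √(0.7560/1.2440) = 1250.9 × 0.77956 ≈ 975.2 MHz.

975.2 MHz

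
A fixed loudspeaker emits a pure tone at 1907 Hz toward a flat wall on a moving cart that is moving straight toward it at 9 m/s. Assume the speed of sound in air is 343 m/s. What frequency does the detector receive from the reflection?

The flat wall on a moving cart first receives the wave as a moving observer: f₁ = f₀ · (v + u)/v = 1907 × (343 + 9)/343 ≈ 1957 Hz.
The reflection then acts as a moving source: f₂ = f₁ · v/(v − u) ≈ 2010 Hz.

2010 Hz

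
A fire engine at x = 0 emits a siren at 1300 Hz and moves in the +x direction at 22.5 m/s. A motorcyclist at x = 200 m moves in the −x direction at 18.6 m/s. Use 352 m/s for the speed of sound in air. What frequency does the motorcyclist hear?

The observer lies on the +x side, so the source is heading toward the observer and the observer is heading toward the source.
With source approaching and observer approaching, f' = f · (v + v_o)/(v − v_s).
f' = 1300 × (352 + 18.6)/(352 − 22.5) = 1300 × 370.6/329.5 ≈ 1462 Hz.

1462 Hz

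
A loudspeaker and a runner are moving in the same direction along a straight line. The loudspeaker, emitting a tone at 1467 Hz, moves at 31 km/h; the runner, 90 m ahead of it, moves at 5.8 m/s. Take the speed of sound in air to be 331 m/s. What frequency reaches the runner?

1480 Hz

31 km/h = 8.611 m/s.
The runner is ahead, so the loudspeaker is moving toward it while the runner is moving away from the loudspeaker.
General Doppler shift: f' = f · (v − v_o)/(v − v_s).
f' = 1467 × (331 − 5.8)/(331 − 8.611) = 1467 × 325.2/322.39 ≈ 1480 Hz.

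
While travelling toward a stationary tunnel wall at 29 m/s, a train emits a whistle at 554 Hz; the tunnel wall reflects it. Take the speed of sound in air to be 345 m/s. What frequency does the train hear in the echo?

656 Hz

The tunnel wall receives the sound from a moving source: f₁ = f₀ · v/(v − v_e) = 554 × 345/316 ≈ 605 Hz.
On the return leg the train is a moving observer: f₂ = f₁ · (v + v_e)/v = 605 × 374/345 ≈ 656 Hz.
Equivalently f₂ = f₀ · (v + v_e)/(v − v_e).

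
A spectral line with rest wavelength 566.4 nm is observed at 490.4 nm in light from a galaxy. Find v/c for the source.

0.143c

λ'/λ₀ = 0.8658 < 1 (blueshift), so the source is approaching.
λ'/λ₀ = √((1 − β)/(1 + β)) for an approaching source ⇒ β = (1 − r²)/(1 + r²) with r = λ'/λ₀.
β = (1 − 0.7496)/(1 + 0.7496) ≈ 0.143.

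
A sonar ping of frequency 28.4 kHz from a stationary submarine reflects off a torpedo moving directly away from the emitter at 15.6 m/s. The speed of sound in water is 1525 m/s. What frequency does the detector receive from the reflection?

27.8 kHz

At the torpedo (a moving observer), f₁ = f₀ · (v − u)/v = 28.4 × 1509.4/1525 ≈ 28.1 kHz.
On reflection it acts as a source moving away from the stationary detector: f₂ = f₁ · v/(v + u) = 28.1 × 1525/1540.6 ≈ 27.8 kHz.
Equivalently f₂ = f₀ · (v − u)/(v + u).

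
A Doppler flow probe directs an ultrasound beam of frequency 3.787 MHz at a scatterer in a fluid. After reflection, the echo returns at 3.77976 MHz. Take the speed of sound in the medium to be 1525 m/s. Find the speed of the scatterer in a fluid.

1.46 m/s

Double Doppler shift off a moving reflector: f₂ = f₀ · (v + u)/(v − u) (u > 0 toward emitter).
Rearranging, u = v · (f₂ − f₀)/(f₂ + f₀) = 1525 × -0.00724/7.56676 ≈ -1.46 m/s.
So the scatterer in a fluid is moving at 1.46 m/s away from the emitter.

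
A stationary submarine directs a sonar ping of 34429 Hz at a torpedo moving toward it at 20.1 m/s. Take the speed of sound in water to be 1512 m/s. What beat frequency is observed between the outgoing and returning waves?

The torpedo first receives the wave as a moving observer: f₁ = f₀ · (v + u)/v = 34429 × (1512 + 20.1)/1512 ≈ 34887 Hz.
The reflection then acts as a moving source: f₂ = f₁ · v/(v − u) ≈ 35357 Hz.
Beat frequency: |f₂ − f₀| = 2u·f₀/(v − u) = 2 × 20.1 × 34429/1491.9 ≈ 928 Hz.

928 Hz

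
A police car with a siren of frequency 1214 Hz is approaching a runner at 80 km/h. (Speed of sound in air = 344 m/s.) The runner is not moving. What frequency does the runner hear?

1298 Hz

80 km/h = 22.22 m/s.
Moving source, stationary observer: f' = f · v/(v − v_s) since the source is approaching.
f' = 1214 × 344/(344 − 22.22) = 1214 × 344/321.8 ≈ 1298 Hz.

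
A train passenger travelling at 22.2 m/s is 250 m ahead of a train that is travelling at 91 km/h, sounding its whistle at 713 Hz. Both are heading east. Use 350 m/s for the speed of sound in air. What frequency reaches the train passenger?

720 Hz

91 km/h = 25.28 m/s.
The train passenger is ahead, so the train is moving toward it while the train passenger is moving away from the train.
Both move, so f' = f · (v − v_o)/(v − v_s).
f' = 713 × (350 − 22.2)/(350 − 25.28) = 713 × 327.8/324.72 ≈ 720 Hz.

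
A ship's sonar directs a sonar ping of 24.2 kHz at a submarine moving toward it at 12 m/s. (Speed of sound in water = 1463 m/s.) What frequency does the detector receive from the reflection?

24.6 kHz

At the submarine (a moving observer), f₁ = f₀ · (v + u)/v = 24.2 × 1475/1463 ≈ 24.4 kHz.
The reflection then acts as a moving source: f₂ = f₁ · v/(v − u) ≈ 24.6 kHz.
Equivalently f₂ = f₀ · (v + u)/(v − u).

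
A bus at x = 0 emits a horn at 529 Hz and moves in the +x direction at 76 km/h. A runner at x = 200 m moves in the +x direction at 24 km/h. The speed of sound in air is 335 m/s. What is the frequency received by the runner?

76 km/h = 21.11 m/s; 24 km/h = 6.667 m/s.
The observer lies on the +x side, so the source is heading toward the observer and the observer is heading away from the source.
Both move, so f' = f · (v − v_o)/(v − v_s).
f' = 529 × (335 − 6.667)/(335 − 21.11) = 529 × 328.33/313.89 ≈ 553 Hz.

553 Hz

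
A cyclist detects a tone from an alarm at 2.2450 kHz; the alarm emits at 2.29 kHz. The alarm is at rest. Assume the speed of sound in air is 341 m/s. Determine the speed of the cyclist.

6.7 m/s

f' < f, so the cyclist is receding.
f' = f · (v − v_o)/v ⇒ v_o = v · |f'/f − 1|.
v_o = 341 × |2.2450/2.29 − 1| = 341 × 0.01965 ≈ 6.7 m/s.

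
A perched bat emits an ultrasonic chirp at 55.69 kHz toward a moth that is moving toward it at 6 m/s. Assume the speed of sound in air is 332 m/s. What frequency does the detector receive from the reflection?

At the moth (a moving observer), f₁ = f₀ · (v + u)/v = 55.69 × 338/332 ≈ 56.7 kHz.
The reflection then acts as a moving source: f₂ = f₁ · v/(v − u) ≈ 57.7 kHz.
Equivalently f₂ = f₀ · (v + u)/(v − u).

57.7 kHz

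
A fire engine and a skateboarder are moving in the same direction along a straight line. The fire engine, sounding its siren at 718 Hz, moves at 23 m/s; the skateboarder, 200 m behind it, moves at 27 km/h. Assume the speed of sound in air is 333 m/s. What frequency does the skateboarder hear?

687 Hz

27 km/h = 7.5 m/s.
The skateboarder is behind, so the fire engine is moving away from it while the skateboarder is moving toward the fire engine.
General Doppler shift: f' = f · (v + v_o)/(v + v_s).
f' = 718 × (333 + 7.5)/(333 + 23) = 718 × 340.5/356 ≈ 687 Hz.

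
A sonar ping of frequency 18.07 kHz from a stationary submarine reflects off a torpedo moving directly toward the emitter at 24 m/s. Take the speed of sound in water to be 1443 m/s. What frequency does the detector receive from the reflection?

At the torpedo (a moving observer), f₁ = f₀ · (v + u)/v = 18.07 × 1467/1443 ≈ 18.37 kHz.
The reflection then acts as a moving source: f₂ = f₁ · v/(v − u) ≈ 18.68 kHz.
Equivalently f₂ = f₀ · (v + u)/(v − u).

18.68 kHz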